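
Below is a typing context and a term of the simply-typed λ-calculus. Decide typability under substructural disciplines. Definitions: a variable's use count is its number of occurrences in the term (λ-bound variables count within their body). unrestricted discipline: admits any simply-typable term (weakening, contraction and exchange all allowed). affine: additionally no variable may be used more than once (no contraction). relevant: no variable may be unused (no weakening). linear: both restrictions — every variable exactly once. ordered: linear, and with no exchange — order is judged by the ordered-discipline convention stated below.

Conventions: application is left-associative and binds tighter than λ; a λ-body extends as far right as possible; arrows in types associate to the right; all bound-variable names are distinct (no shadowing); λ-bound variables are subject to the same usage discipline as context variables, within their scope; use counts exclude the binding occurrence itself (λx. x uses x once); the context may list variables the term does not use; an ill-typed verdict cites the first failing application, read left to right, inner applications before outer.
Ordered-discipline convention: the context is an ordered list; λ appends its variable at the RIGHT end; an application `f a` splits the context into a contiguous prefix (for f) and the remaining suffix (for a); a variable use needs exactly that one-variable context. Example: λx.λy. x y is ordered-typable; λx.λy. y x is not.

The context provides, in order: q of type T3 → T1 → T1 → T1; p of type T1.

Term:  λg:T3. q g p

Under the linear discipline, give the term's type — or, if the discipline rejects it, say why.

term : T3 → T1 → T1
counts: q=1; p=1; g [bound]=1
order of uses: q, g, p
typing: well-typed — term : T3 → T1 → T1
all disciplines: ordered ✗ | linear ✓ | affine ✓ | relevant ✓ | unrestricted ✓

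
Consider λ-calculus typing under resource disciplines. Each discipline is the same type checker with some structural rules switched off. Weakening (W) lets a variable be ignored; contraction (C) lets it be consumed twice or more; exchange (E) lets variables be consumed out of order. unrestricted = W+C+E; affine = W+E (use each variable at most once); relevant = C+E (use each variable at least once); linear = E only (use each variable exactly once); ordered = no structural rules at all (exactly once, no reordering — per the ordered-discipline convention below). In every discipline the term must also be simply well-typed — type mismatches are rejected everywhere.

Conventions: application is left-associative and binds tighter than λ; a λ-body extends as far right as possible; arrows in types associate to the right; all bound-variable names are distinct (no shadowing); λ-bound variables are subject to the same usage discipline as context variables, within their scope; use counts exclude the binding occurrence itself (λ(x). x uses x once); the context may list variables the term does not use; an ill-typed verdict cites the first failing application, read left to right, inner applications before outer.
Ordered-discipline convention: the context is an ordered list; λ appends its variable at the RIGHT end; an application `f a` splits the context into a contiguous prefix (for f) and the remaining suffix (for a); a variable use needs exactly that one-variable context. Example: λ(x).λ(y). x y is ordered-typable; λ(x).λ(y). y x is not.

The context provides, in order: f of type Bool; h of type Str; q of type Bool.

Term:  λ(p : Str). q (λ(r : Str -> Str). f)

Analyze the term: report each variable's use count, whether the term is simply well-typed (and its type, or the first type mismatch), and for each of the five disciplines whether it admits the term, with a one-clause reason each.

usage: f=1, h=0, q=1, p [bound]=0, r [bound]=0
use order (left to right): q, f
typing: ill-typed: can't apply a value of type Bool
ordered: ✗, the type mismatch rejects it
linear: ✗, not simply typable
affine: ✗, fails simple typing
relevant: ✗, a type mismatch blocks all five
unrestricted: ✗, the type mismatch rejects it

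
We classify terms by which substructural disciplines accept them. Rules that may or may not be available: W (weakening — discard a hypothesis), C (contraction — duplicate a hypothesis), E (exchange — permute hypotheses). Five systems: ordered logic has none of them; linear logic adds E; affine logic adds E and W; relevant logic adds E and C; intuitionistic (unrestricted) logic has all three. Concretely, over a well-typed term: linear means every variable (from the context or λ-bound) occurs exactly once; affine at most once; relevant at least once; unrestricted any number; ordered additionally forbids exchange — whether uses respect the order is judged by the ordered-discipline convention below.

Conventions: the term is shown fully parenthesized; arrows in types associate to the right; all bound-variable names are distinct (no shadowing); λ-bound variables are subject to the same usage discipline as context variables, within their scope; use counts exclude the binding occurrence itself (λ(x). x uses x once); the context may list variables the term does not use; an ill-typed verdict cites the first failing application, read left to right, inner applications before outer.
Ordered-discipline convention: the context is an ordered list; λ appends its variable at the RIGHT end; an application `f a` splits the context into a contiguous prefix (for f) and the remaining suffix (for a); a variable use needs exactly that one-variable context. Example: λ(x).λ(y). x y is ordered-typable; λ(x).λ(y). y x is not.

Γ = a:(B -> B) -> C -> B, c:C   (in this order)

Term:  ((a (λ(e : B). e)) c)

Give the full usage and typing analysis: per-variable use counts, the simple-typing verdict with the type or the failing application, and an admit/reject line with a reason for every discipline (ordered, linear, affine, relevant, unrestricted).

counts: a ×1, c ×1, e (bound) ×1
order of uses: a, e, c
typing: well-typed — term : B
ordered: ✓, single-use (a, c, e), ordered derivation ok
linear: ✓, exactly-once usage across a, c, e
affine: ✓, none of a, c, e used more than once
relevant: ✓, at least one use each (a, c, e)
unrestricted: ✓, well-typed at B; no restrictions here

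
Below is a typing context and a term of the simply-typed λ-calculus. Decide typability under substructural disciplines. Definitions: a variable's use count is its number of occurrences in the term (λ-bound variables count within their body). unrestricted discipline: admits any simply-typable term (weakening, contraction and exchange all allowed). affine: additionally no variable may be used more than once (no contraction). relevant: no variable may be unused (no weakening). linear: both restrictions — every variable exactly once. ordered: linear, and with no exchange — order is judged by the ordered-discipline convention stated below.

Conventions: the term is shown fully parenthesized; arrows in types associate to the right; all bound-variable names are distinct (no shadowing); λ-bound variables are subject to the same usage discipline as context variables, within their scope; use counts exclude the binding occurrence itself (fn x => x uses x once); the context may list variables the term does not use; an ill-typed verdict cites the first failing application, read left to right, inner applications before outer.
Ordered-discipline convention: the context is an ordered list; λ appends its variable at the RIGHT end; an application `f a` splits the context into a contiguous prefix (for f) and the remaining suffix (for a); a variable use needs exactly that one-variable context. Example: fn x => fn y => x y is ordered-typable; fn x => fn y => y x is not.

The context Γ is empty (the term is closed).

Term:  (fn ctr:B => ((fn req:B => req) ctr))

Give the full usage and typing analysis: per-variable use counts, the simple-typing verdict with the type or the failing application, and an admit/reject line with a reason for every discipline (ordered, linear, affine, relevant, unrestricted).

use counts: ctr [bound] ×1; req [bound] ×1
left-to-right use order: req, ctr
typing: ✓ — B -> B
ordered: ✓, single-use (ctr, req), ordered derivation ok
linear: ✓, exactly-once usage across ctr, req
affine: ✓, ctr, req: no repeats, contraction unneeded
relevant: ✓, ctr, req: all used, weakening unneeded
unrestricted: ✓, type-checks (B -> B) and nothing is barred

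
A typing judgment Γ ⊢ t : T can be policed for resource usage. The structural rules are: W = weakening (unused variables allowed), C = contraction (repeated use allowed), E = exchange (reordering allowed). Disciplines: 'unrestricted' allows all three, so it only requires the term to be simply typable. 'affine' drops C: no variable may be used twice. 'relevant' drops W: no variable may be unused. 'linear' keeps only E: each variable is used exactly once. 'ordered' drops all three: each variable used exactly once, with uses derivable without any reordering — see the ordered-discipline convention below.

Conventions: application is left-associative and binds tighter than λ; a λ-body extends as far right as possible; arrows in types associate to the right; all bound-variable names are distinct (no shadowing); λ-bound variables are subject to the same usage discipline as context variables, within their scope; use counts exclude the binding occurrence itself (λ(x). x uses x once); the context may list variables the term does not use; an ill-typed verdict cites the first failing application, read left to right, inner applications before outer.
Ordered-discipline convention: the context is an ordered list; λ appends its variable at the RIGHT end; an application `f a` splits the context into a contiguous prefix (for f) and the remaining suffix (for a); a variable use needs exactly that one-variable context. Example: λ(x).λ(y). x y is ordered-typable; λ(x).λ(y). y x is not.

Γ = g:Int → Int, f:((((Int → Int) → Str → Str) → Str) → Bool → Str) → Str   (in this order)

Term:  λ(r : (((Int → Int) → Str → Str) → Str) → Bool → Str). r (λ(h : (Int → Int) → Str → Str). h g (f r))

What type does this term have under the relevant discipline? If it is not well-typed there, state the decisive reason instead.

term : ((((Int → Int) → Str → Str) → Str) → Bool → Str) → Bool → Str
use counts: g: 1×, f: 1×, r (bound): 2×, h (bound): 1×
left-to-right use order: r, h, g, f, r
typing: ✓ — ((((Int → Int) → Str → Str) → Str) → Bool → Str) → Bool → Str
per-discipline verdicts: ordered ✗ | linear ✗ | affine ✗ | relevant ✓ | unrestricted ✓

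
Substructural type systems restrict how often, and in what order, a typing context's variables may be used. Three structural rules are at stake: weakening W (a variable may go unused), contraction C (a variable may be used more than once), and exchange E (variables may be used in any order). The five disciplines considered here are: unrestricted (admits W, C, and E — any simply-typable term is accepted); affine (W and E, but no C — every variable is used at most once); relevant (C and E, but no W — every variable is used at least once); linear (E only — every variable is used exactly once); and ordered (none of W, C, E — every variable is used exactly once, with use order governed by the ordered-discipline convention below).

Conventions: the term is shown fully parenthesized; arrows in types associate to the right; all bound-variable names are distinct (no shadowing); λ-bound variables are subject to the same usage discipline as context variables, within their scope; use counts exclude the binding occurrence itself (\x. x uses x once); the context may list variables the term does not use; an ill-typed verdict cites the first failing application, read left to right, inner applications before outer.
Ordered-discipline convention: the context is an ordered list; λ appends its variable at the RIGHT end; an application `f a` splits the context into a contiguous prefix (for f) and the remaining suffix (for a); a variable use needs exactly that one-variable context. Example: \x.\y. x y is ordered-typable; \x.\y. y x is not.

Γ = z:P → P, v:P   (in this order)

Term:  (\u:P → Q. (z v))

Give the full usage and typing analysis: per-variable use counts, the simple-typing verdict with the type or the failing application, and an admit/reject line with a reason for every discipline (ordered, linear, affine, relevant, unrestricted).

variable uses: z: 1, v: 1, u (λ-bound): 0
use order (left to right): z, v
typing: well-typed — term : (P → Q) → P
ordered: ✗ — u left unused
linear: ✗ — u left unused
affine: ✓ — at most one use each (z, v, u)
relevant: ✗ — u left unused
unrestricted: ✓ — simply typable at (P → Q) → P; W, C, E all held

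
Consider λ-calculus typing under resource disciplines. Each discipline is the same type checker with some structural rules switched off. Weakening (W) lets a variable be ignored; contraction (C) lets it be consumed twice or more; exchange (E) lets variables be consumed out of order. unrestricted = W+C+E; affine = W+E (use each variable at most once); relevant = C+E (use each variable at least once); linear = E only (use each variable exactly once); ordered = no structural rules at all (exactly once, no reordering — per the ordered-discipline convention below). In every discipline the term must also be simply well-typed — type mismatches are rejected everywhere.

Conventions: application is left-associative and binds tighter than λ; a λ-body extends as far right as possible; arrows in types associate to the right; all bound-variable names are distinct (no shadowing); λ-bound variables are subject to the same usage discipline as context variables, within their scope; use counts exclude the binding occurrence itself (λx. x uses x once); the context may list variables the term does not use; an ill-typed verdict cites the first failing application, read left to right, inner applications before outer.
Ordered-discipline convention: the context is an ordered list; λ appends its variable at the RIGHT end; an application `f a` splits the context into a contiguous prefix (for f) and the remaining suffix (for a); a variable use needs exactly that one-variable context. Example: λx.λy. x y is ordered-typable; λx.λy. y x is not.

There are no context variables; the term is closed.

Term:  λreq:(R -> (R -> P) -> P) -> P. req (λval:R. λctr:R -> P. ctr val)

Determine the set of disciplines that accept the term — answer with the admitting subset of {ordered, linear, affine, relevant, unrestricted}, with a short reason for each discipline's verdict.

admitting disciplines: linear, affine, relevant, unrestricted
counts: req [bound] ×1, val [bound] ×1, ctr [bound] ×1
use order (left to right): req, ctr, val
typing: well-typed at ((R -> (R -> P) -> P) -> P) -> P
ordered ✗ (needs exchange: uses follow req, ctr, val)
linear ✓ (req, val, ctr: one use apiece)
affine ✓ (none of req, val, ctr used more than once)
relevant ✓ (every one of req, val, ctr appears)
unrestricted ✓ (simply typable at ((R -> (R -> P) -> P) -> P) -> P; W, C, E all held)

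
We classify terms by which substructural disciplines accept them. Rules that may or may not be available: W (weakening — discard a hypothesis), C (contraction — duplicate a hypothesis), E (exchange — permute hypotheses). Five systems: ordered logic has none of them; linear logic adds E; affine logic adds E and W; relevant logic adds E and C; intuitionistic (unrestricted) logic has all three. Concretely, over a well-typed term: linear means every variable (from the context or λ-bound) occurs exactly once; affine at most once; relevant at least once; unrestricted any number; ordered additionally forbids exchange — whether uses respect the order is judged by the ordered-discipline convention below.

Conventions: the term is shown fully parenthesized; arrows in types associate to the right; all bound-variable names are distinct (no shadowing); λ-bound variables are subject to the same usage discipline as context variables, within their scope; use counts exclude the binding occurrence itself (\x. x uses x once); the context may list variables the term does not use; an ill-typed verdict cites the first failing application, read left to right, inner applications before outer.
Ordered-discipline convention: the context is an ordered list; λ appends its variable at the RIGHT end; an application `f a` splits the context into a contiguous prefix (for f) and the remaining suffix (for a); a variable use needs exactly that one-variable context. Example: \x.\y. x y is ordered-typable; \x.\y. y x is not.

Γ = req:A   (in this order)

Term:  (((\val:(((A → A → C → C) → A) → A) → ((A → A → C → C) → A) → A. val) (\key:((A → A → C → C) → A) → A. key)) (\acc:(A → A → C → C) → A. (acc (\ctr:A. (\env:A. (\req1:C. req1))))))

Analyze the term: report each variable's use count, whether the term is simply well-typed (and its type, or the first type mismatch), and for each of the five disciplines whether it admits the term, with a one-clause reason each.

counts: req: 0, val [bound]: 1, key [bound]: 1, acc [bound]: 1, ctr [bound]: 0, env [bound]: 0, req1 [bound]: 1
uses in reading order: val, key, acc, req1
typing: well-typed at ((A → A → C → C) → A) → A
ordered ✗ (req, ctr, env left unused)
linear ✗ (req, ctr, env left unused)
affine ✓ (none of req, val, key, acc, ctr, env, req1 used more than once)
relevant ✗ (req, ctr, env left unused)
unrestricted ✓ (well-typed at ((A → A → C → C) → A) → A; no restrictions here)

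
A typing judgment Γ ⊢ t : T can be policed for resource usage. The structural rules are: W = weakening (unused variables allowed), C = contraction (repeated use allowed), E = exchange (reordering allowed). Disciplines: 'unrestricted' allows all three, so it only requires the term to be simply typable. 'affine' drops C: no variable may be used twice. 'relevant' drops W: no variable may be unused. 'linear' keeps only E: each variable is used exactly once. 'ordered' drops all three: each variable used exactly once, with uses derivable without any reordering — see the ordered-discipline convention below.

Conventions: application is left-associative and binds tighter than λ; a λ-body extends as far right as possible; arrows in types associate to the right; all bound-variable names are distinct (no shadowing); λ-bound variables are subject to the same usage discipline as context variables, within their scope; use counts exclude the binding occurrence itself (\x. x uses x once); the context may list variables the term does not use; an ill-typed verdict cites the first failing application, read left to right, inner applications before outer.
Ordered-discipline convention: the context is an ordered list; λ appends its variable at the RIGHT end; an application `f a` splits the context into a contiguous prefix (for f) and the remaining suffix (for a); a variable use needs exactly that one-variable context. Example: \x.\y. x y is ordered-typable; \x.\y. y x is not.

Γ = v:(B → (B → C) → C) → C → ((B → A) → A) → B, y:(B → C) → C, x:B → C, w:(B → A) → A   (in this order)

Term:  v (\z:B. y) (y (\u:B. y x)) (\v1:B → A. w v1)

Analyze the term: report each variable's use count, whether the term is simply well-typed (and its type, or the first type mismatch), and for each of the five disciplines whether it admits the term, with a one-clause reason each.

use counts: v=1; y=3; x=1; w=1; z (λ-bound)=0; u (λ-bound)=0; v1 (λ-bound)=1
order of uses: v, y, y, y, x, w, v1
typing: ✓ — B
ordered: ✗ — needs contraction — y ×3; z, u never used (weakening)
linear: ✗ — needs contraction — y ×3; z, u never used (weakening)
affine: ✗ — needs contraction — y ×3
relevant: ✗ — z, u never used (weakening)
unrestricted: ✓ — typability at B is all that's needed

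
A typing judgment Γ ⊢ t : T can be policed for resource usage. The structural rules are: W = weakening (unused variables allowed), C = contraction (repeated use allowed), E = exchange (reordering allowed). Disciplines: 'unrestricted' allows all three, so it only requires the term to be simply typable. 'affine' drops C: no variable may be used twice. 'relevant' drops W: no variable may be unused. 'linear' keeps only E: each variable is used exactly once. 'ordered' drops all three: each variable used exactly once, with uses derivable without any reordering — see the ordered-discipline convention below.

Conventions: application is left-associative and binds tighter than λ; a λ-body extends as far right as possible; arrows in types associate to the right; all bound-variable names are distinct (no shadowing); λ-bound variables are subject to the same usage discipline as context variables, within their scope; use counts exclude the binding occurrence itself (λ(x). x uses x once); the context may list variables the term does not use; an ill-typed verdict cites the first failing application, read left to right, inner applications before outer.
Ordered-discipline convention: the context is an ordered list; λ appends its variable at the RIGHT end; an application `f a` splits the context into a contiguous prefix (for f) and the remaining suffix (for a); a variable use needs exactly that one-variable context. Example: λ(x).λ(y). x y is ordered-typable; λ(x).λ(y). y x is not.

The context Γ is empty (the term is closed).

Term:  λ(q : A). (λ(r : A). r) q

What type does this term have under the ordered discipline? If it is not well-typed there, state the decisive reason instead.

term : A -> A
use counts: q [bound]: 1, r [bound]: 1
left-to-right use order: r, q
typing: the term checks, with type A -> A
across the five disciplines: ordered ✓, linear ✓, affine ✓, relevant ✓, unrestricted ✓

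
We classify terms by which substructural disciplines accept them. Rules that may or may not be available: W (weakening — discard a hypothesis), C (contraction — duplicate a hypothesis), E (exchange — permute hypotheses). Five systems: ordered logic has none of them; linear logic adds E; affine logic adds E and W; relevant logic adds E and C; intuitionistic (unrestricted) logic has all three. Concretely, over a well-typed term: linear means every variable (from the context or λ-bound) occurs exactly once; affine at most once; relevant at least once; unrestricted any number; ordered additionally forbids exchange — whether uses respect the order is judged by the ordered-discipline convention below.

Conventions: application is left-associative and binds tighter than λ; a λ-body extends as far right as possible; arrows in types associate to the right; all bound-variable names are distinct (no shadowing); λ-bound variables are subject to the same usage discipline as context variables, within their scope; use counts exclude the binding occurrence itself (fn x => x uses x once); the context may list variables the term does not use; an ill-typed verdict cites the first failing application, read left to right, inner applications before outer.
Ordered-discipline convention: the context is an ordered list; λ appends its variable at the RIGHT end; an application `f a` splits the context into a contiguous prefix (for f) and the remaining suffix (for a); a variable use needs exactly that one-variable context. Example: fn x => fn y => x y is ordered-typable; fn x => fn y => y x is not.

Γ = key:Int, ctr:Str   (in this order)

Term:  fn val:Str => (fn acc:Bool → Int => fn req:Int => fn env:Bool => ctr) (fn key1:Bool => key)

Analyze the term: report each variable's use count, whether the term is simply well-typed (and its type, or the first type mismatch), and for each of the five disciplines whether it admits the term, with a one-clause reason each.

use counts: key: 1, ctr: 1, val (λ-bound): 0, acc (λ-bound): 0, req (λ-bound): 0, env (λ-bound): 0, key1 (λ-bound): 0
uses in reading order: ctr, key
typing: well-typed — term : Str → Int → Bool → Str
ordered: ✗, val, acc, req, env, key1 left unused
linear: ✗, val, acc, req, env, key1 left unused
affine: ✓, none of key, ctr, val, acc, req, env, key1 used more than once
relevant: ✗, val, acc, req, env, key1 left unused
unrestricted: ✓, well-typed at Str → Int → Bool → Str; no restrictions here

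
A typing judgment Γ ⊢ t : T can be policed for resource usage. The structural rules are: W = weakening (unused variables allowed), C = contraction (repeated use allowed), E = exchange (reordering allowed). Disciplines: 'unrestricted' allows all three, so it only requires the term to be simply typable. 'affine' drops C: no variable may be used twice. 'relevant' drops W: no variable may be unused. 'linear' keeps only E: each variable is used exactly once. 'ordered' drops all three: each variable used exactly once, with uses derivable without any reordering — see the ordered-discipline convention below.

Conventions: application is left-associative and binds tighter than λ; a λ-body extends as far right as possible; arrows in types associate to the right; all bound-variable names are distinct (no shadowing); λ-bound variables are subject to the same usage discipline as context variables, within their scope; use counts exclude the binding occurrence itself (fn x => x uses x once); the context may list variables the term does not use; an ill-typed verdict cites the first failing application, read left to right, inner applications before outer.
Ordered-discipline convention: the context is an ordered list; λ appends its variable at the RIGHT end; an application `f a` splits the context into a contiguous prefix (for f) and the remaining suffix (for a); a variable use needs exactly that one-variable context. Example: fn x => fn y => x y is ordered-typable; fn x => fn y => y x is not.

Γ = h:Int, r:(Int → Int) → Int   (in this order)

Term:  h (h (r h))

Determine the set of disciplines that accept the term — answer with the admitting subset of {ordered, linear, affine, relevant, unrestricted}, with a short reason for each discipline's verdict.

admitting disciplines: none
counts: h: 3; r: 1
uses in reading order: h, h, r, h
typing: ill-typed: a function awaiting Int → Int gets Int
ordered: ✗, the type mismatch rejects it
linear: ✗, not simply typable
affine: ✗, fails simple typing
relevant: ✗, a type mismatch blocks all five
unrestricted: ✗, the type mismatch rejects it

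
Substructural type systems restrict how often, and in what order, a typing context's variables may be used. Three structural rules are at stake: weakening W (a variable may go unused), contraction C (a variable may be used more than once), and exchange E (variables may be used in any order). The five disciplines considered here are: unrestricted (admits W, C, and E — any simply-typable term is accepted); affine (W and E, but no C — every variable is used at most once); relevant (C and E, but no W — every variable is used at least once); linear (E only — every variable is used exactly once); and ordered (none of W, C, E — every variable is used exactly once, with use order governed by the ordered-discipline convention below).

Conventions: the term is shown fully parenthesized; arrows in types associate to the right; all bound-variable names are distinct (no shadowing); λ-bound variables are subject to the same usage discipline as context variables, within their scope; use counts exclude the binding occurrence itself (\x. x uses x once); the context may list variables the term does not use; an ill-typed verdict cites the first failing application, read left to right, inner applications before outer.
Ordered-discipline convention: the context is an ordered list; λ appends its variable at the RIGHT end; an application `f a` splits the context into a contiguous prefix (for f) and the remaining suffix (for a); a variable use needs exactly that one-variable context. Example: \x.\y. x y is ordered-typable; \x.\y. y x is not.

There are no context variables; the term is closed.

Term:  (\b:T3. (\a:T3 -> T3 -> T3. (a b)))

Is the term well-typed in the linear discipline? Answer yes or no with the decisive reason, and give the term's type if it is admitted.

yes — single use per variable (b, a); term : T3 -> (T3 -> T3 -> T3) -> T3 -> T3
usage: b (λ-bound): 1, a (λ-bound): 1
use order (left to right): a, b
typing: ✓ — T3 -> (T3 -> T3 -> T3) -> T3 -> T3
summary: ordered ✗ | linear ✓ | affine ✓ | relevant ✓ | unrestricted ✓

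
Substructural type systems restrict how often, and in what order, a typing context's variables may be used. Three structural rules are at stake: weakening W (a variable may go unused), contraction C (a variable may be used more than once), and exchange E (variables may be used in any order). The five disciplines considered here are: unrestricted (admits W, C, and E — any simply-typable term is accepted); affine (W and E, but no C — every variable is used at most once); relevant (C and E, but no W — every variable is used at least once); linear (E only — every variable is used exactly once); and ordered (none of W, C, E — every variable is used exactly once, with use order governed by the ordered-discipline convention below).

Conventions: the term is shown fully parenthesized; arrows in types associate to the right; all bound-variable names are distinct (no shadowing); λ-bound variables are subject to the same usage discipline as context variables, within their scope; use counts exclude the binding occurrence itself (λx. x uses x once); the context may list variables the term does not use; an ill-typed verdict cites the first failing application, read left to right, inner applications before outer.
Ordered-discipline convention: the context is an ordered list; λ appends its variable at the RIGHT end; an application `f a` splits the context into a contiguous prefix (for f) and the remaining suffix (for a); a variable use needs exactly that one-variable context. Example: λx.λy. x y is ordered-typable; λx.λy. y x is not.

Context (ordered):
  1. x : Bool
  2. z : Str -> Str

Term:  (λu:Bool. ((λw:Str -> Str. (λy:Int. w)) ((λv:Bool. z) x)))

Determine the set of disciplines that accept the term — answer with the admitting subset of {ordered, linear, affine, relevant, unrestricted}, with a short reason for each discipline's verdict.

admitted by: affine, unrestricted
usage: x: 1, z: 1, u [bound]: 0, w [bound]: 1, y [bound]: 0, v [bound]: 0
uses in reading order: w, z, x
typing: ✓ — Bool -> Int -> Str -> Str
ordered: ✗ — unused: u, y, v — weakening required
linear: ✗ — unused: u, y, v — weakening required
affine: ✓ — none of x, z, u, w, y, v used more than once
relevant: ✗ — unused: u, y, v — weakening required
unrestricted: ✓ — simply typable at Bool -> Int -> Str -> Str; W, C, E all held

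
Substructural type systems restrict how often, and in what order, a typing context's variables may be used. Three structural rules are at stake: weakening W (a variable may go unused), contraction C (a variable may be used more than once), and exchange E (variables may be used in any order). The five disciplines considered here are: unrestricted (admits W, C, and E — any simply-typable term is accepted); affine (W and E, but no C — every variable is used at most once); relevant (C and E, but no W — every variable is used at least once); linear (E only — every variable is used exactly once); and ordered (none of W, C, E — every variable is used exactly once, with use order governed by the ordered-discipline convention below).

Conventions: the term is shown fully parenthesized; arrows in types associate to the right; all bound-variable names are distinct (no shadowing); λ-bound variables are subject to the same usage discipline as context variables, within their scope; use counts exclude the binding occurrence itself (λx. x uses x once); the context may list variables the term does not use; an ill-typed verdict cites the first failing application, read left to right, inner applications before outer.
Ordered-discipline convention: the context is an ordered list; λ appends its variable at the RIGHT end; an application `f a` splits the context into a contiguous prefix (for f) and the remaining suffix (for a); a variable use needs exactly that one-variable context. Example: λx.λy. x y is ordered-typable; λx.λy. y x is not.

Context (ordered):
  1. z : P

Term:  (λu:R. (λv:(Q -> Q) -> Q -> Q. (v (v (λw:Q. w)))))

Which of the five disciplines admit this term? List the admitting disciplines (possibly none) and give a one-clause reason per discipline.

accepted by: unrestricted
variable uses: z ×0, u [bound] ×0, v [bound] ×2, w [bound] ×1
use order (left to right): v, v, w
typing: ✓ — R -> ((Q -> Q) -> Q -> Q) -> Q -> Q
ordered: ✗, uses contraction: v ×2; z, u left unused
linear: ✗, uses contraction: v ×2; z, u left unused
affine: ✗, uses contraction: v ×2
relevant: ✗, z, u left unused
unrestricted: ✓, typability at R -> ((Q -> Q) -> Q -> Q) -> Q -> Q is all that's needed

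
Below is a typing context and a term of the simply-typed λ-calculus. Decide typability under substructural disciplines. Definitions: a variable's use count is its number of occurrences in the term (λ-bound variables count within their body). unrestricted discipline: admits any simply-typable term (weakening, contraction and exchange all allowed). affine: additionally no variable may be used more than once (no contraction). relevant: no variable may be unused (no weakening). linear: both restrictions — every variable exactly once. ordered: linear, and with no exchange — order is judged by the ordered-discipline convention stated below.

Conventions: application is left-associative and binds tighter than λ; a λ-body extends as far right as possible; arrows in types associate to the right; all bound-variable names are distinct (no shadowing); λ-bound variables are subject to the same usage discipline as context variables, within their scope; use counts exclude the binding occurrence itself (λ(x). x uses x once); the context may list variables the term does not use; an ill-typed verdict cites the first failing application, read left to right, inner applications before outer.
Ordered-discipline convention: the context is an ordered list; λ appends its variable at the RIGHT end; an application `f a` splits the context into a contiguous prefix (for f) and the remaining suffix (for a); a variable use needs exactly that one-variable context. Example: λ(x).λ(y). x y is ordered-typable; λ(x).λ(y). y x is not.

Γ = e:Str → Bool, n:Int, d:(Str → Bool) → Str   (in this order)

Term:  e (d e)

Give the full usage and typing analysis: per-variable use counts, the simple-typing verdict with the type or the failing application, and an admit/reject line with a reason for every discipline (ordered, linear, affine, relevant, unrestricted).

counts: e=2; n=0; d=1
order of uses: e, d, e
typing: well-typed at Bool
ordered ✗ (needs contraction — e ×2; needs weakening: n unused)
linear ✗ (needs contraction — e ×2; needs weakening: n unused)
affine ✗ (needs contraction — e ×2)
relevant ✗ (needs weakening: n unused)
unrestricted ✓ (well-typed at Bool; no restrictions here)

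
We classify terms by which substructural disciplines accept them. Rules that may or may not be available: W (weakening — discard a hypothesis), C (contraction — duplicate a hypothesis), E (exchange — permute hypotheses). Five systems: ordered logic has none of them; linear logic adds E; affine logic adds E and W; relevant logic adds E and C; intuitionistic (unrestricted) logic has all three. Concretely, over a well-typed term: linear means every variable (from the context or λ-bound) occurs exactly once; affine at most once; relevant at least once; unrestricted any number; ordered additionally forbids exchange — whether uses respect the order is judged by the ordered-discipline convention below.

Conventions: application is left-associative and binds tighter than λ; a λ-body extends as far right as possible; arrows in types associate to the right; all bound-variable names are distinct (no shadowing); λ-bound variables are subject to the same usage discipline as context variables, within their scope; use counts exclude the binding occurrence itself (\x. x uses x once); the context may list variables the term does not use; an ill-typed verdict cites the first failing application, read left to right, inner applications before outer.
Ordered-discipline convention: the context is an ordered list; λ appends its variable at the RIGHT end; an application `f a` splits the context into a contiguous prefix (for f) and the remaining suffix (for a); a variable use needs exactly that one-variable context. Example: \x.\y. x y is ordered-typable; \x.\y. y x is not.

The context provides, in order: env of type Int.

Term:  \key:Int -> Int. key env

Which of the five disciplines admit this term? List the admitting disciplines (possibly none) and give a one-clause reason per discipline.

accepted by: linear, affine, relevant, unrestricted
use counts: env=1; key (bound)=1
order of uses: key, env
typing: well-typed at (Int -> Int) -> Int
ordered: ✗, use order key, env needs exchange
linear: ✓, exactly-once usage across env, key
affine: ✓, at most one use each (env, key)
relevant: ✓, at least one use each (env, key)
unrestricted: ✓, type-checks ((Int -> Int) -> Int) and nothing is barred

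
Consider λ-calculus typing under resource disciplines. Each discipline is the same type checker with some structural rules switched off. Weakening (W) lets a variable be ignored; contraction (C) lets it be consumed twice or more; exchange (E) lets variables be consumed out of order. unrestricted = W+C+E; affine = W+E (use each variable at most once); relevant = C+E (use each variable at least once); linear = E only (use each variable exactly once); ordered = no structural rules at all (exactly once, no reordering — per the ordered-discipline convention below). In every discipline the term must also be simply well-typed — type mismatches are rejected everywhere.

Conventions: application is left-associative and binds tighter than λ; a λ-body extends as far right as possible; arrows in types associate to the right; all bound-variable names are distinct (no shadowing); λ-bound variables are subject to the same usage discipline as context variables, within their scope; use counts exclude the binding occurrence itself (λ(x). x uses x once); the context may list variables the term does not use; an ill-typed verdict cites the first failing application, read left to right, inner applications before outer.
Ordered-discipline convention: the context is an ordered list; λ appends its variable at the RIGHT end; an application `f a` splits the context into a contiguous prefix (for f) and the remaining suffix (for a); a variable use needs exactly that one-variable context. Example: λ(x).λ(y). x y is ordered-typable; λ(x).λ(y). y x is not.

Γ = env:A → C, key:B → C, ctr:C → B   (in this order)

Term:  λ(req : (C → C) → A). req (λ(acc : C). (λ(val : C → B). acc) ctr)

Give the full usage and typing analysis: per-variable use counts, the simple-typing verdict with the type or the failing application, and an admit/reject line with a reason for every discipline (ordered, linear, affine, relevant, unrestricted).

usage: env=0; key=0; ctr=1; req (λ-bound)=1; acc (λ-bound)=1; val (λ-bound)=0
order of uses: req, acc, ctr
typing: ✓ — ((C → C) → A) → A
ordered ✗ (needs weakening: env, key, val unused)
linear ✗ (needs weakening: env, key, val unused)
affine ✓ (at most one use each (env, key, ctr, req, acc, val))
relevant ✗ (needs weakening: env, key, val unused)
unrestricted ✓ (type-checks (((C → C) → A) → A) and nothing is barred)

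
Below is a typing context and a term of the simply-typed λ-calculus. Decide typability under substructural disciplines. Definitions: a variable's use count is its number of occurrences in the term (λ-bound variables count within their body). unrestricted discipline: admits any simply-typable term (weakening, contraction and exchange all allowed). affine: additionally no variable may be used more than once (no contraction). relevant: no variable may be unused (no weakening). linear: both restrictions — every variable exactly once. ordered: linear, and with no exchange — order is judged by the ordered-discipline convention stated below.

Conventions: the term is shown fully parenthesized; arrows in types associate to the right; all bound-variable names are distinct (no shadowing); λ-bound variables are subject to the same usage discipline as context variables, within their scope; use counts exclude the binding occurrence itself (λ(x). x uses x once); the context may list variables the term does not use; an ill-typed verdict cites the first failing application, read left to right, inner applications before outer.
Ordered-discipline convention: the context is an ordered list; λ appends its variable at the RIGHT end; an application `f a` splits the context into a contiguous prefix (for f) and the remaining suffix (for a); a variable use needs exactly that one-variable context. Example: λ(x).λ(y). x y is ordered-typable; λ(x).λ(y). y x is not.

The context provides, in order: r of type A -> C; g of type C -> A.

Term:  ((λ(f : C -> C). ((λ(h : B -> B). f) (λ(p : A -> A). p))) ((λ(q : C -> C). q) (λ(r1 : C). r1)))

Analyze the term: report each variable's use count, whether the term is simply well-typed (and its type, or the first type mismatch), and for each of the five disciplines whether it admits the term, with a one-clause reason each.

usage: r: 0, g: 0, f (λ-bound): 1, h (λ-bound): 0, p (λ-bound): 1, q (λ-bound): 1, r1 (λ-bound): 1
left-to-right use order: f, p, q, r1
typing: ill-typed: a function awaiting B -> B gets (A -> A) -> A -> A
ordered ✗ (not simply typable)
linear ✗ (fails simple typing)
affine ✗ (a type mismatch blocks all five)
relevant ✗ (the type mismatch rejects it)
unrestricted ✗ (not simply typable)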